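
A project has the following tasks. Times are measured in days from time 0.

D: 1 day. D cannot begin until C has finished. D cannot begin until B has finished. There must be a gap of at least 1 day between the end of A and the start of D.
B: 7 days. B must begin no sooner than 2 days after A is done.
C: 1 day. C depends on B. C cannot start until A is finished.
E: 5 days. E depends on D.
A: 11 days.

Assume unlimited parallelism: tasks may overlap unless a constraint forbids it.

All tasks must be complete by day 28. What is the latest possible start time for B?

14

Nothing follows E; the deadline of day 28 is its only limit. It must start by 28 − 5 = day 23.
D has to be done before E (must start by day 23). That means finishing by day 23, i.e. starting by 23 − 1 = day 22.
Since D (must start by day 22) depends on it, C must finish by day 22. Backing off its 1-day duration gives a latest start of day 21.
B feeds C (must start by day 21); D (must start by day 22). Taking the minimum, B must finish by day 21 and start by 21 − 7 = day 14.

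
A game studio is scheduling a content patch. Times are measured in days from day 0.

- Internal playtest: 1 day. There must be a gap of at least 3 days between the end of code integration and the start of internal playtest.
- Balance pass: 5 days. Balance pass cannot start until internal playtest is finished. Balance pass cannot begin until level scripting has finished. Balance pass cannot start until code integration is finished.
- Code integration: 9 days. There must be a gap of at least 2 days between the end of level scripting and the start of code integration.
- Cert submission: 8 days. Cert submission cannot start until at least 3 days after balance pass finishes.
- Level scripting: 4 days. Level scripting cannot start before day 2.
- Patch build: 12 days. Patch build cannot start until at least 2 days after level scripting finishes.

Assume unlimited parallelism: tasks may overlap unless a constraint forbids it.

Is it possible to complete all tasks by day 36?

No

Level scripting waits on its own release at day 2, so it starts at day 2 and finishes at 2 + 4 = day 6.
Patch build cannot begin until level scripting (finishes day 6, plus 2-day gap → day 8). It runs from day 8 to 8 + 12 = day 20.
After level scripting (finishes day 6, plus 2-day gap → day 8), code integration can start at day 8 and finishes at day 17.
After code integration (finishes day 17, plus 3-day gap → day 20), internal playtest can start at day 20 and finishes at day 21.
For balance pass: internal playtest (finishes day 21); level scripting (finishes day 6); code integration (finishes day 17). Taking the maximum gives a start of day 21, and it finishes at 21 + 5 = day 26.
Cert submission waits on balance pass (finishes day 26, plus 3-day gap → day 29), so it starts at day 29 and finishes at 29 + 8 = day 37.
The earliest everything can be done is day 37, which is after the deadline of 36, so it is not possible.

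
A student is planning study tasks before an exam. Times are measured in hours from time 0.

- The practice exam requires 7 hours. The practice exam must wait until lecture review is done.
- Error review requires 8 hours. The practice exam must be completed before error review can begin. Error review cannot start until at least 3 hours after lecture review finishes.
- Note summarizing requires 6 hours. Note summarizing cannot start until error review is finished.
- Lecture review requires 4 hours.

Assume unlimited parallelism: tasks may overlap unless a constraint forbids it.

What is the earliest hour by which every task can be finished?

25

Nothing blocks lecture review, so it runs from hour 0 to hour 4.
The practice exam cannot begin until lecture review (finishes hour 4). It runs from hour 4 to 4 + 7 = hour 11.
Error review needs all of the practice exam (finishes hour 11); lecture review (finishes hour 4, plus 3-hour gap → hour 7). That puts its earliest start at hour 11; it finishes at 11 + 8 = hour 19.
Note summarizing waits on error review (finishes hour 19), so it starts at hour 19 and finishes at 19 + 6 = hour 25.
All tasks are finished once the last one completes. Finish times: Lecture review at 4, The practice exam at 11, Error review at 19, Note summarizing at 25. The latest is hour 25.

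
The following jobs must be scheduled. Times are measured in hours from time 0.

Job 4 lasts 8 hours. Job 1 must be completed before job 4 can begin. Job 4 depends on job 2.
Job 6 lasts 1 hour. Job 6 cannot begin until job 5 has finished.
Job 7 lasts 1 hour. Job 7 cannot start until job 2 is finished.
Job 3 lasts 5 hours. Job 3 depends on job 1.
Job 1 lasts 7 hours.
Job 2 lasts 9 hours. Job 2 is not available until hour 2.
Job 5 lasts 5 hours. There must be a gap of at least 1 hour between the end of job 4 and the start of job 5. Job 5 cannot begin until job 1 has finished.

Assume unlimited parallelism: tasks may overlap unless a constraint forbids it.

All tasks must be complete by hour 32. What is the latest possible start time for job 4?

17

Nothing follows job 6; the deadline of hour 32 is its only limit. It must start by 32 − 1 = hour 31.
Job 5 feeds into job 6 (must start by hour 31); so job 5 must finish by hour 31 and therefore start by hour 26.
Job 4 feeds into job 5 (must start by hour 26, minus 1-hour gap → hour 25); so job 4 must finish by hour 25 and therefore start by hour 17.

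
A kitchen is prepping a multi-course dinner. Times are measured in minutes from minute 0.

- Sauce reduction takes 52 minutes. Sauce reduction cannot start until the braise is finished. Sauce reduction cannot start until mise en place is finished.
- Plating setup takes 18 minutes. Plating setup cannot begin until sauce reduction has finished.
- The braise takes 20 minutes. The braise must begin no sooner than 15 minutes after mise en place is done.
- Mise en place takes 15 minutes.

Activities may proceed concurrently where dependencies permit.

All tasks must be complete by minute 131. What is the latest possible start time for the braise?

Plating setup must finish by minute 131; it takes 18 minutes, so it must start by 131 − 18 = minute 113.
Sauce reduction feeds into plating setup (must start by minute 113); so sauce reduction must finish by minute 113 and therefore start by minute 61.
Since sauce reduction (must start by minute 61) depends on it, the braise must finish by minute 61. Backing off its 20-minute duration gives a latest start of minute 41.

41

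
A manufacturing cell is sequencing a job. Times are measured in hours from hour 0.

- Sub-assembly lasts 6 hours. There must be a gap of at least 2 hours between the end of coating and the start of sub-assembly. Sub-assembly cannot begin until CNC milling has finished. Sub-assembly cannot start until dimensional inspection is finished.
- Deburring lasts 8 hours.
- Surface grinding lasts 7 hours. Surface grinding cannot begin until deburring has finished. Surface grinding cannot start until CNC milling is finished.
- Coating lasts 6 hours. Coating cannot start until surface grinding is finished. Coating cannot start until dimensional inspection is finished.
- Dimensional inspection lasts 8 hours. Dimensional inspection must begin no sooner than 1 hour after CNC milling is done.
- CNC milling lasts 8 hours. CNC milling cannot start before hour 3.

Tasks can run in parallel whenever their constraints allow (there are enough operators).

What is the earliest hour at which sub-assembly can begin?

After its own release at hour 3, CNC milling can start at hour 3 and finishes at hour 11.
After CNC milling (finishes hour 11, plus 1-hour gap → hour 12), dimensional inspection can start at hour 12 and finishes at hour 20.
Deburring can start immediately at hour 0; it finishes at hour 8.
Surface grinding has to wait for deburring (finishes hour 8); CNC milling (finishes hour 11). The latest of these is hour 11, so surface grinding runs hour 11 to 11 + 7 = hour 18.
Coating has to wait for surface grinding (finishes hour 18); dimensional inspection (finishes hour 20). The latest of these is hour 20, so coating runs hour 20 to 20 + 6 = hour 26.
Sub-assembly waits on coating (finishes hour 26, plus 2-hour gap → hour 28); CNC milling (finishes hour 11); dimensional inspection (finishes hour 20). The latest of these is hour 28, which is the earliest sub-assembly can start.

28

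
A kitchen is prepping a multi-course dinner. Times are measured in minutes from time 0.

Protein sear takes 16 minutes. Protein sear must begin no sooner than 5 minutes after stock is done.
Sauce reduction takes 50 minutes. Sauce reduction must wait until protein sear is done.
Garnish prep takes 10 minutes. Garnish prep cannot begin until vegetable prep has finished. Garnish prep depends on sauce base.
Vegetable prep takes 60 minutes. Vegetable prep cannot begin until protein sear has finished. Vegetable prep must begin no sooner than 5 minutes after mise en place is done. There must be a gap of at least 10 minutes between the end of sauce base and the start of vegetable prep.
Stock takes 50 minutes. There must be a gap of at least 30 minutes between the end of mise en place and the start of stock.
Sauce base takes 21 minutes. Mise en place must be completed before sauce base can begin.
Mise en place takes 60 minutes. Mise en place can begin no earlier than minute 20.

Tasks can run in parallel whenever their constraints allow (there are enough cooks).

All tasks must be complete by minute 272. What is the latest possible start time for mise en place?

Garnish prep has no dependents, so it just needs to finish by minute 272. Starting by 272 − 10 = minute 262 achieves that.
Since garnish prep (must start by minute 262) depends on it, vegetable prep must finish by minute 262. Backing off its 60-minute duration gives a latest start of minute 202.
Nothing follows sauce reduction; the deadline of minute 272 is its only limit. It must start by 272 − 50 = minute 222.
Protein sear must finish in time for vegetable prep (must start by minute 202); sauce reduction (must start by minute 222). The tightest is minute 202, so protein sear must start by 202 − 16 = minute 186.
Since protein sear (must start by minute 186, minus 5-minute gap → minute 181) depends on it, stock must finish by minute 181. Backing off its 50-minute duration gives a latest start of minute 131.
Sauce base must finish in time for vegetable prep (must start by minute 202, minus 10-minute gap → minute 192); garnish prep (must start by minute 262). The tightest is minute 192, so sauce base must start by 192 − 21 = minute 171.
Mise en place must finish in time for stock (must start by minute 131, minus 30-minute gap → minute 101); sauce base (must start by minute 171); vegetable prep (must start by minute 202, minus 5-minute gap → minute 197). The tightest is minute 101, so mise en place must start by 101 − 60 = minute 41.

41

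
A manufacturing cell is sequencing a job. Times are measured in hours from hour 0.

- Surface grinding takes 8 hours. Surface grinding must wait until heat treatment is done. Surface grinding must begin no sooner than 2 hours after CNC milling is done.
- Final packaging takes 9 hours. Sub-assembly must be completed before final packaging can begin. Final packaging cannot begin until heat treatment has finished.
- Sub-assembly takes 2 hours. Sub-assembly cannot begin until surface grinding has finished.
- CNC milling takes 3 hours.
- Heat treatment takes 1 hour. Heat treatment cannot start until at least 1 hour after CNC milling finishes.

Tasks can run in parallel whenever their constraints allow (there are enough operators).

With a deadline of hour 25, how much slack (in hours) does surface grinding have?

Nothing blocks CNC milling, so it runs from hour 0 to hour 3.
Heat treatment cannot begin until CNC milling (finishes hour 3, plus 1-hour gap → hour 4). It runs from hour 4 to 4 + 1 = hour 5.
Surface grinding cannot start until heat treatment (finishes hour 5); CNC milling (finishes hour 3, plus 2-hour gap → hour 5). The controlling bound is hour 5, so surface grinding finishes at 5 + 8 = hour 13.

Working backward from the deadline:
Nothing follows final packaging; the deadline of hour 25 is its only limit. It must start by 25 − 9 = hour 16.
Since final packaging (must start by hour 16) depends on it, sub-assembly must finish by hour 16. Backing off its 2-hour duration gives a latest start of hour 14.
Surface grinding must finish before sub-assembly (must start by hour 14). With an 8-hour duration, surface grinding must start by 14 − 8 = hour 6.
So surface grinding can start as early as hour 5 and as late as hour 6, giving 6 − 5 = 1 hour of slack.

1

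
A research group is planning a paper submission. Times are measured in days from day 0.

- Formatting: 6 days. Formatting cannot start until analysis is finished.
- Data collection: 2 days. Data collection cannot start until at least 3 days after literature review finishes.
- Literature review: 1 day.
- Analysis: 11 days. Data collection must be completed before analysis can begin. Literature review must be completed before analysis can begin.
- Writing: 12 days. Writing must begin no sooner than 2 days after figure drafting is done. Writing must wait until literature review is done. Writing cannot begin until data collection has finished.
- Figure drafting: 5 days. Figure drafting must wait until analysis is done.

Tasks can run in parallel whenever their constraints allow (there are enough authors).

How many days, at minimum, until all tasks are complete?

36

Literature review has no prerequisites, so it starts at day 0 and finishes at day 1.
Data collection cannot begin until literature review (finishes day 1, plus 3-day gap → day 4). It runs from day 4 to 4 + 2 = day 6.
Analysis has to wait for data collection (finishes day 6); literature review (finishes day 1). The latest of these is day 6, so analysis runs day 6 to 6 + 11 = day 17.
After analysis (finishes day 17), formatting can start at day 17 and finishes at day 23.
Figure drafting waits on analysis (finishes day 17), so it starts at day 17 and finishes at 17 + 5 = day 22.
Writing cannot start until figure drafting (finishes day 22, plus 2-day gap → day 24); literature review (finishes day 1); data collection (finishes day 6). The controlling bound is day 24, so writing finishes at 24 + 12 = day 36.
All tasks are finished once the last one completes. Finish times: Literature review at 1, Data collection at 6, Analysis at 17, Figure drafting at 22, Writing at 36, Formatting at 23. The latest is day 36.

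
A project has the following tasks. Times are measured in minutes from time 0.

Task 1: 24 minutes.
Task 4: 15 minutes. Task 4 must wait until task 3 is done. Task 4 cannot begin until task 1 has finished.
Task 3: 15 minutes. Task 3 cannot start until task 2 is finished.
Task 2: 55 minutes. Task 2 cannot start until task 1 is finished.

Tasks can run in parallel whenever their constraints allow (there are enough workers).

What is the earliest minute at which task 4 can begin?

94

Task 1 can start immediately at minute 0; it finishes at minute 24.
Task 2 cannot begin until task 1 (finishes minute 24). It runs from minute 24 to 24 + 55 = minute 79.
After task 2 (finishes minute 79), task 3 can start at minute 79 and finishes at minute 94.
Task 4 waits on task 3 (finishes minute 94); task 1 (finishes minute 24). The latest of these is minute 94, which is the earliest task 4 can start.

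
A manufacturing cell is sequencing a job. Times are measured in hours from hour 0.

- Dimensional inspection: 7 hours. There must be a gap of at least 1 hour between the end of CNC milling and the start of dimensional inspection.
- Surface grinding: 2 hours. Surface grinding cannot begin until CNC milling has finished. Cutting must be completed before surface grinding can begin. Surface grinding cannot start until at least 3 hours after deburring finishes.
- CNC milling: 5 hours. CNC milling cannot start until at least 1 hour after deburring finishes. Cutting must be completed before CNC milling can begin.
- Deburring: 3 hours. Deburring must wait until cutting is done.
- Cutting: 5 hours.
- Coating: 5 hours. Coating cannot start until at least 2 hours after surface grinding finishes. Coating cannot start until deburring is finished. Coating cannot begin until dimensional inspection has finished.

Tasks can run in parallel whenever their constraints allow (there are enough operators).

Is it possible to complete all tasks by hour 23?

No

Cutting can start immediately at hour 0; it finishes at hour 5.
After cutting (finishes hour 5), deburring can start at hour 5 and finishes at hour 8.
CNC milling needs all of deburring (finishes hour 8, plus 1-hour gap → hour 9); cutting (finishes hour 5). That puts its earliest start at hour 9; it finishes at 9 + 5 = hour 14.
After CNC milling (finishes hour 14, plus 1-hour gap → hour 15), dimensional inspection can start at hour 15 and finishes at hour 22.
Surface grinding has to wait for CNC milling (finishes hour 14); cutting (finishes hour 5); deburring (finishes hour 8, plus 3-hour gap → hour 11). The latest of these is hour 14, so surface grinding runs hour 14 to 14 + 2 = hour 16.
Coating has to wait for surface grinding (finishes hour 16, plus 2-hour gap → hour 18); deburring (finishes hour 8); dimensional inspection (finishes hour 22). The latest of these is hour 22, so coating runs hour 22 to 22 + 5 = hour 27.
The earliest everything can be done is hour 27, which is after the deadline of 23, so it is not possible.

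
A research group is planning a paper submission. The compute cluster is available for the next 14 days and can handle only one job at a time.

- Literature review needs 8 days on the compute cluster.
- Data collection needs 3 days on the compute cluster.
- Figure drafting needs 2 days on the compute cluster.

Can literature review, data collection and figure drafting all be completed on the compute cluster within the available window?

Running back to back, the jobs need 8 + 3 + 2 = 13 days on the compute cluster.
Since 13 ≤ 14, they fit within the window.

Yes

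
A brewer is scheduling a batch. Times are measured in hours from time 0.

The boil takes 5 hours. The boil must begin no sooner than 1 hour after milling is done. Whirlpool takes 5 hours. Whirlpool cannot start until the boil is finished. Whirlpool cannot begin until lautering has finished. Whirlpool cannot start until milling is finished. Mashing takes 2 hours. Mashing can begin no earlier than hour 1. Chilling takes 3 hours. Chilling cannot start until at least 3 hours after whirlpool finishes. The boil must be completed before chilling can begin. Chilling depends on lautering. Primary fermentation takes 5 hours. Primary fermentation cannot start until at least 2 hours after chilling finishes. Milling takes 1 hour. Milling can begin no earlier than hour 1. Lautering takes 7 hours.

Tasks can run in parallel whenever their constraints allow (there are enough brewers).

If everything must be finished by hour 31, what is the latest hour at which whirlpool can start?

13

Nothing follows primary fermentation; the deadline of hour 31 is its only limit. It must start by 31 − 5 = hour 26.
Chilling has to be done before primary fermentation (must start by hour 26, minus 2-hour gap → hour 24). That means finishing by hour 24, i.e. starting by 24 − 3 = hour 21.
Whirlpool has to be done before chilling (must start by hour 21, minus 3-hour gap → hour 18). That means finishing by hour 18, i.e. starting by 18 − 5 = hour 13.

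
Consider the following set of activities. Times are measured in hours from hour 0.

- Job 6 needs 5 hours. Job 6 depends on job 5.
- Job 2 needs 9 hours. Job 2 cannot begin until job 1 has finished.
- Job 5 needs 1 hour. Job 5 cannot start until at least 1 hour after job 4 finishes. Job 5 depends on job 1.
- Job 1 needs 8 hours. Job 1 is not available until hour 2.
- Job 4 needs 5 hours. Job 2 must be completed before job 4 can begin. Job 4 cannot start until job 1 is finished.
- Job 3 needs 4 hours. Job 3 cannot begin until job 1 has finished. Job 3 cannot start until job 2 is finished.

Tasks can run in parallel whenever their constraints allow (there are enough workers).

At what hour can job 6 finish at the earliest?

Job 1 waits on its own release at hour 2, so it starts at hour 2 and finishes at 2 + 8 = hour 10.
Job 2 waits on job 1 (finishes hour 10), so it starts at hour 10 and finishes at 10 + 9 = hour 19.
For job 4: job 2 (finishes hour 19); job 1 (finishes hour 10). Taking the maximum gives a start of hour 19, and it finishes at 19 + 5 = hour 24.
Job 5 has to wait for job 4 (finishes hour 24, plus 1-hour gap → hour 25); job 1 (finishes hour 10). The latest of these is hour 25, so job 5 runs hour 25 to 25 + 1 = hour 26.
Job 6 cannot begin until job 5 (finishes hour 26). It runs from hour 26 to 26 + 5 = hour 31.

31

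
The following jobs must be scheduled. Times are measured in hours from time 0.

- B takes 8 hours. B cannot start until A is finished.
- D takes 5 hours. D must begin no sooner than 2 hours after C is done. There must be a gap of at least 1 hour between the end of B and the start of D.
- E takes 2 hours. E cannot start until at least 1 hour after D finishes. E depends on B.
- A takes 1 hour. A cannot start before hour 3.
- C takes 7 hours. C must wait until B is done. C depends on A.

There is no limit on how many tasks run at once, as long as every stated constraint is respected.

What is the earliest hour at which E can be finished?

After its own release at hour 3, A can start at hour 3 and finishes at hour 4.
After A (finishes hour 4), B can start at hour 4 and finishes at hour 12.
C cannot start until B (finishes hour 12); A (finishes hour 4). The controlling bound is hour 12, so C finishes at 12 + 7 = hour 19.
D cannot start until C (finishes hour 19, plus 2-hour gap → hour 21); B (finishes hour 12, plus 1-hour gap → hour 13). The controlling bound is hour 21, so D finishes at 21 + 5 = hour 26.
E has to wait for D (finishes hour 26, plus 1-hour gap → hour 27); B (finishes hour 12). The latest of these is hour 27, so E runs hour 27 to 27 + 2 = hour 29.

29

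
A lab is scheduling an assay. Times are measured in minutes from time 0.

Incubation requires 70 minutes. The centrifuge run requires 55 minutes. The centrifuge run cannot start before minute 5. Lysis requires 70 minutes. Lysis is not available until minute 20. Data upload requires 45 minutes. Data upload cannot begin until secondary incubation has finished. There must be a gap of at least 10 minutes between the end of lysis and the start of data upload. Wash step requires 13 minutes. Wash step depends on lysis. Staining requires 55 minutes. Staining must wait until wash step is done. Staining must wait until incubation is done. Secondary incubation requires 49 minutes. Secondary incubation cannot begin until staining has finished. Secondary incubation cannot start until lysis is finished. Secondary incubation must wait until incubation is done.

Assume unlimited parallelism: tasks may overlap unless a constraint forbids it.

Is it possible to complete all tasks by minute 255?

Yes

After its own release at minute 5, the centrifuge run can start at minute 5 and finishes at minute 60.
Nothing blocks incubation, so it runs from minute 0 to minute 70.
Lysis cannot begin until its own release at minute 20. It runs from minute 20 to 20 + 70 = minute 90.
Wash step cannot begin until lysis (finishes minute 90). It runs from minute 90 to 90 + 13 = minute 103.
Staining cannot start until wash step (finishes minute 103); incubation (finishes minute 70). The controlling bound is minute 103, so staining finishes at 103 + 55 = minute 158.
Secondary incubation cannot start until staining (finishes minute 158); lysis (finishes minute 90); incubation (finishes minute 70). The controlling bound is minute 158, so secondary incubation finishes at 158 + 49 = minute 207.
For data upload: secondary incubation (finishes minute 207); lysis (finishes minute 90, plus 10-minute gap → minute 100). Taking the maximum gives a start of minute 207, and it finishes at 207 + 45 = minute 252.
Every task is finished by minute 252, which is no later than the deadline of 255, so the schedule is feasible.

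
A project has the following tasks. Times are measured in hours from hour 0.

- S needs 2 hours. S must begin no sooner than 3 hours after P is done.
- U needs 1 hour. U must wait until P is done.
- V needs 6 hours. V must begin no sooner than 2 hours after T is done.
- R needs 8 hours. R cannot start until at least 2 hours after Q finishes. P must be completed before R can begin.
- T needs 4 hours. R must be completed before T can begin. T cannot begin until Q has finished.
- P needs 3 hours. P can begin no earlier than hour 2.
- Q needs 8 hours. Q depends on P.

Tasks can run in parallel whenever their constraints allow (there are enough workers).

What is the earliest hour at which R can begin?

15

P cannot begin until its own release at hour 2. It runs from hour 2 to 2 + 3 = hour 5.
Q waits on P (finishes hour 5), so it starts at hour 5 and finishes at 5 + 8 = hour 13.
R waits on Q (finishes hour 13, plus 2-hour gap → hour 15); P (finishes hour 5). The latest of these is hour 15, which is the earliest R can start.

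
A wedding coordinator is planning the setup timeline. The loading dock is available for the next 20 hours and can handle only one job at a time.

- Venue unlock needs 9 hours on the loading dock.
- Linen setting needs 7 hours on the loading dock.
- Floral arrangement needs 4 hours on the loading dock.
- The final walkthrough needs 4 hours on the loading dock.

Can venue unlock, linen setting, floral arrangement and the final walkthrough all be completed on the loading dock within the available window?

Running back to back, the jobs need 9 + 7 + 4 + 4 = 24 hours on the loading dock.
Since 24 > 20, they cannot all fit.

No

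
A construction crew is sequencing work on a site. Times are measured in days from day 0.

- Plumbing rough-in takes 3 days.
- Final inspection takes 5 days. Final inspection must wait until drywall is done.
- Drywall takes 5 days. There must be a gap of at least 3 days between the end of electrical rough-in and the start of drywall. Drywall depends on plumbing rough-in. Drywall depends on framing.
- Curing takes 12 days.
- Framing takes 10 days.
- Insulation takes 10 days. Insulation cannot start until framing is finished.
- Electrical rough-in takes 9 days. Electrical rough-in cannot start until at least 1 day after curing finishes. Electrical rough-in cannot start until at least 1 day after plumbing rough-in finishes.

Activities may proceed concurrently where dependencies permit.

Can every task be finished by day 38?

Nothing blocks plumbing rough-in, so it runs from day 0 to day 3.
Framing has no prerequisites, so it starts at day 0 and finishes at day 10.
Insulation cannot begin until framing (finishes day 10). It runs from day 10 to 10 + 10 = day 20.
Curing can start immediately at day 0; it finishes at day 12.
Electrical rough-in needs all of curing (finishes day 12, plus 1-day gap → day 13); plumbing rough-in (finishes day 3, plus 1-day gap → day 4). That puts its earliest start at day 13; it finishes at 13 + 9 = day 22.
Drywall has to wait for electrical rough-in (finishes day 22, plus 3-day gap → day 25); plumbing rough-in (finishes day 3); framing (finishes day 10). The latest of these is day 25, so drywall runs day 25 to 25 + 5 = day 30.
Final inspection waits on drywall (finishes day 30), so it starts at day 30 and finishes at 30 + 5 = day 35.
Every task is finished by day 35, which is no later than the deadline of 38, so the schedule is feasible.

Yes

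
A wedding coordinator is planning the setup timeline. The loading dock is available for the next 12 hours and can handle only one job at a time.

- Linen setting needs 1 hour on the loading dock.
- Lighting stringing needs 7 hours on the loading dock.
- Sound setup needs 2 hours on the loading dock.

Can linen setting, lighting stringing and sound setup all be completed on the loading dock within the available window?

Running back to back, the jobs need 1 + 7 + 2 = 10 hours on the loading dock.
Since 10 ≤ 12, they fit within the window.

Yes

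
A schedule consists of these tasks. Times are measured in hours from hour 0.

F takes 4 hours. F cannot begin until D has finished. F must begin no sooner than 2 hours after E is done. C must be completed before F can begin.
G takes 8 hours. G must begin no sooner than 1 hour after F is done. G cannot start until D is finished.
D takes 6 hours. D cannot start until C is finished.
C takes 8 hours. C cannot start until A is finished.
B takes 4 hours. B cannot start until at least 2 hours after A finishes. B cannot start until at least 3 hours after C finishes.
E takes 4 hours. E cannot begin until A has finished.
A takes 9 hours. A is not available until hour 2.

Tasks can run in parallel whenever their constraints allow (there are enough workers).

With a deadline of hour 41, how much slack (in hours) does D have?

A cannot begin until its own release at hour 2. It runs from hour 2 to 2 + 9 = hour 11.
After A (finishes hour 11), C can start at hour 11 and finishes at hour 19.
D waits on C (finishes hour 19), so it starts at hour 19 and finishes at 19 + 6 = hour 25.

Working backward from the deadline:
G must finish by hour 41; it takes 8 hours, so it must start by 41 − 8 = hour 33.
F has to be done before G (must start by hour 33, minus 1-hour gap → hour 32). That means finishing by hour 32, i.e. starting by 32 − 4 = hour 28.
D feeds F (must start by hour 28); G (must start by hour 33). Taking the minimum, D must finish by hour 28 and start by 28 − 6 = hour 22.
So D can start as early as hour 19 and as late as hour 22, giving 22 − 19 = 3 hours of slack.

3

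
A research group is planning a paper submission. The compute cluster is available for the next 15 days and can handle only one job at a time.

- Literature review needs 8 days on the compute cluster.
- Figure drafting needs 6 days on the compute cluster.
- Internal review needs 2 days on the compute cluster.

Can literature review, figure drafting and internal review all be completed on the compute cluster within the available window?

Running back to back, the jobs need 8 + 6 + 2 = 16 days on the compute cluster.
Since 16 > 15, they cannot all fit.

No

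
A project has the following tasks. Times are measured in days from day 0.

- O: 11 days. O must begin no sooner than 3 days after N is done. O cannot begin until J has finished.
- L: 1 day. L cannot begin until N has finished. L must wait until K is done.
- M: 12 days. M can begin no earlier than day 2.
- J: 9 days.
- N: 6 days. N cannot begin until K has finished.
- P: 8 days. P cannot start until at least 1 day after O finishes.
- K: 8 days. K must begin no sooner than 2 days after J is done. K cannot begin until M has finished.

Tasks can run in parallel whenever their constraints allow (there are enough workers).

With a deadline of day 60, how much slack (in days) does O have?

M waits on its own release at day 2, so it starts at day 2 and finishes at 2 + 12 = day 14.
J can start immediately at day 0; it finishes at day 9.
For K: J (finishes day 9, plus 2-day gap → day 11); M (finishes day 14). Taking the maximum gives a start of day 14, and it finishes at 14 + 8 = day 22.
N cannot begin until K (finishes day 22). It runs from day 22 to 22 + 6 = day 28.
O has to wait for N (finishes day 28, plus 3-day gap → day 31); J (finishes day 9). The latest of these is day 31, so O runs day 31 to 31 + 11 = day 42.

Working backward from the deadline:
Nothing follows P; the deadline of day 60 is its only limit. It must start by 60 − 8 = day 52.
O feeds into P (must start by day 52, minus 1-day gap → day 51); so O must finish by day 51 and therefore start by day 40.
So O can start as early as day 31 and as late as day 40, giving 40 − 31 = 9 days of slack.

9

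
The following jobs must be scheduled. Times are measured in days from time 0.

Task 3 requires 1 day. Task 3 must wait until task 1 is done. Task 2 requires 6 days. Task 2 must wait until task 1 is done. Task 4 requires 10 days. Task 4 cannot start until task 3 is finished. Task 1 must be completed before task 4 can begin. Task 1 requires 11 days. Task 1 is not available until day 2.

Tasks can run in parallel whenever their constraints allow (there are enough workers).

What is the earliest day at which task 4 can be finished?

After its own release at day 2, task 1 can start at day 2 and finishes at day 13.
Task 3 cannot begin until task 1 (finishes day 13). It runs from day 13 to 13 + 1 = day 14.
Task 4 cannot start until task 3 (finishes day 14); task 1 (finishes day 13). The controlling bound is day 14, so task 4 finishes at 14 + 10 = day 24.

24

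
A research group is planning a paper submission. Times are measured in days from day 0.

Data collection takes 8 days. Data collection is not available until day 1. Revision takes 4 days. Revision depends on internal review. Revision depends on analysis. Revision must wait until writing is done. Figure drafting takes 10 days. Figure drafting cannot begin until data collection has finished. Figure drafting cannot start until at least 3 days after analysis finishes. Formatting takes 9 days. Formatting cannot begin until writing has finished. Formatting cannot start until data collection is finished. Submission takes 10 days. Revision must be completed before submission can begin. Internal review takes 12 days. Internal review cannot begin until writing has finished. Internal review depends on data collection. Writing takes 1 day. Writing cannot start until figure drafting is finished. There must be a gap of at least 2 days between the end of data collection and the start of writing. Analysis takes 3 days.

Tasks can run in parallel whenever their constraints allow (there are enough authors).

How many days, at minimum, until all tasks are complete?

Analysis can start immediately at day 0; it finishes at day 3.
After its own release at day 1, data collection can start at day 1 and finishes at day 9.
Figure drafting cannot start until data collection (finishes day 9); analysis (finishes day 3, plus 3-day gap → day 6). The controlling bound is day 9, so figure drafting finishes at 9 + 10 = day 19.
For writing: figure drafting (finishes day 19); data collection (finishes day 9, plus 2-day gap → day 11). Taking the maximum gives a start of day 19, and it finishes at 19 + 1 = day 20.
Formatting has to wait for writing (finishes day 20); data collection (finishes day 9). The latest of these is day 20, so formatting runs day 20 to 20 + 9 = day 29.
Internal review needs all of writing (finishes day 20); data collection (finishes day 9). That puts its earliest start at day 20; it finishes at 20 + 12 = day 32.
Revision has to wait for internal review (finishes day 32); analysis (finishes day 3); writing (finishes day 20). The latest of these is day 32, so revision runs day 32 to 32 + 4 = day 36.
Submission waits on revision (finishes day 36), so it starts at day 36 and finishes at 36 + 10 = day 46.
All tasks are finished once the last one completes. Finish times: Data collection at 9, Analysis at 3, Figure drafting at 19, Writing at 20, Internal review at 32, Revision at 36, Formatting at 29, Submission at 46. The latest is day 46.

46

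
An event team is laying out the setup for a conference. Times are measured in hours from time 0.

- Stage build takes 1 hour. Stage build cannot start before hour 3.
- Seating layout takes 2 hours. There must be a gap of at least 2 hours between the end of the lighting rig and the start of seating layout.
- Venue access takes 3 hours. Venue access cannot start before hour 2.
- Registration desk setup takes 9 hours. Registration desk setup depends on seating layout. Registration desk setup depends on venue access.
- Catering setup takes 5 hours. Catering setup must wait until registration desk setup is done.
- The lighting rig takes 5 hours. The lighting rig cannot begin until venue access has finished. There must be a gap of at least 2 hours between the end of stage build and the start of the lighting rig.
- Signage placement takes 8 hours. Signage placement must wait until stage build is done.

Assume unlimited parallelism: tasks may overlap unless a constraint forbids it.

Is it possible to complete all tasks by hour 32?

Stage build cannot begin until its own release at hour 3. It runs from hour 3 to 3 + 1 = hour 4.
Signage placement cannot begin until stage build (finishes hour 4). It runs from hour 4 to 4 + 8 = hour 12.
Venue access cannot begin until its own release at hour 2. It runs from hour 2 to 2 + 3 = hour 5.
For the lighting rig: venue access (finishes hour 5); stage build (finishes hour 4, plus 2-hour gap → hour 6). Taking the maximum gives a start of hour 6, and it finishes at 6 + 5 = hour 11.
After the lighting rig (finishes hour 11, plus 2-hour gap → hour 13), seating layout can start at hour 13 and finishes at hour 15.
Registration desk setup cannot start until seating layout (finishes hour 15); venue access (finishes hour 5). The controlling bound is hour 15, so registration desk setup finishes at 15 + 9 = hour 24.
Catering setup cannot begin until registration desk setup (finishes hour 24). It runs from hour 24 to 24 + 5 = hour 29.
Every task is finished by hour 29, which is no later than the deadline of 32, so the schedule is feasible.

Yes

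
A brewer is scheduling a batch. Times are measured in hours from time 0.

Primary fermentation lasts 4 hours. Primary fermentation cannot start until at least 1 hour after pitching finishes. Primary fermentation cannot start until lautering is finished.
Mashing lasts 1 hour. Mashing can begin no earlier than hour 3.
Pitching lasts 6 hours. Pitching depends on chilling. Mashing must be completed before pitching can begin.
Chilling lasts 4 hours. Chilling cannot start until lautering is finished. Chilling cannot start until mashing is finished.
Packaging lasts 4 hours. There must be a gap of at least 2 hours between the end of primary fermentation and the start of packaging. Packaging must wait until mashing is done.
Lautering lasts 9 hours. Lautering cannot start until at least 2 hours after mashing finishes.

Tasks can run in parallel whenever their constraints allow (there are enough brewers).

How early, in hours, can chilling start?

After its own release at hour 3, mashing can start at hour 3 and finishes at hour 4.
After mashing (finishes hour 4, plus 2-hour gap → hour 6), lautering can start at hour 6 and finishes at hour 15.
Chilling waits on lautering (finishes hour 15); mashing (finishes hour 4). The latest of these is hour 15, which is the earliest chilling can start.

15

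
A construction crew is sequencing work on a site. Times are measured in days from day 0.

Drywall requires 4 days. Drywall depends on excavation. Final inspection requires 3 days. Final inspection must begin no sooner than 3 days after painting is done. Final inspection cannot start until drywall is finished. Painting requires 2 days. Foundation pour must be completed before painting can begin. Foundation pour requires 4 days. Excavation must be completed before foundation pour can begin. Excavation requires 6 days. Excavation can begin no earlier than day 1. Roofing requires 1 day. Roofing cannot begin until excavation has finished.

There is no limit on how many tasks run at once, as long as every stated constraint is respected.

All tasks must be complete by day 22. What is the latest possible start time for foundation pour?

10

To finish by day 22, final inspection (duration 3) must start no later than day 19.
Since final inspection (must start by day 19, minus 3-day gap → day 16) depends on it, painting must finish by day 16. Backing off its 2-day duration gives a latest start of day 14.
Foundation pour must finish before painting (must start by day 14). With a 4-day duration, foundation pour must start by 14 − 4 = day 10.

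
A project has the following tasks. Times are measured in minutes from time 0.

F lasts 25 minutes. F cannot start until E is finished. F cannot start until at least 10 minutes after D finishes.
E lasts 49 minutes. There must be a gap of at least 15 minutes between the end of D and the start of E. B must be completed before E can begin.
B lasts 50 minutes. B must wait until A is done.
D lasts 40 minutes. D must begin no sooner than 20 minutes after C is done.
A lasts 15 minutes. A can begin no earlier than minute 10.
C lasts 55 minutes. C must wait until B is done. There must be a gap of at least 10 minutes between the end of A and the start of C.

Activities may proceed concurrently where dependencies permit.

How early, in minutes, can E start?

205

A waits on its own release at minute 10, so it starts at minute 10 and finishes at 10 + 15 = minute 25.
B cannot begin until A (finishes minute 25). It runs from minute 25 to 25 + 50 = minute 75.
C has to wait for B (finishes minute 75); A (finishes minute 25, plus 10-minute gap → minute 35). The latest of these is minute 75, so C runs minute 75 to 75 + 55 = minute 130.
D waits on C (finishes minute 130, plus 20-minute gap → minute 150), so it starts at minute 150 and finishes at 150 + 40 = minute 190.
E waits on D (finishes minute 190, plus 15-minute gap → minute 205); B (finishes minute 75). The latest of these is minute 205, which is the earliest E can start.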